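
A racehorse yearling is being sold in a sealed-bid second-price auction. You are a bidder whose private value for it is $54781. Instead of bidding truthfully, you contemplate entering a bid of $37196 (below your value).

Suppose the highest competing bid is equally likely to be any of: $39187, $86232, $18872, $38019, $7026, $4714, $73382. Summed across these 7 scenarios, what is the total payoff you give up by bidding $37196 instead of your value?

$32356

The deviation costs you only when the competing bid falls strictly between $37196 and $54781; elsewhere both bids give the same outcome.
$39187: truthful payoff $15594, deviation payoff $0 → loss $15594.
$86232: outcomes coincide → loss $0.
$18872: outcomes coincide → loss $0.
$38019: truthful payoff $16762, deviation payoff $0 → loss $16762.
$7026: outcomes coincide → loss $0.
$4714: outcomes coincide → loss $0.
$73382: outcomes coincide → loss $0.
Total loss = $15594 + $16762 = $32356.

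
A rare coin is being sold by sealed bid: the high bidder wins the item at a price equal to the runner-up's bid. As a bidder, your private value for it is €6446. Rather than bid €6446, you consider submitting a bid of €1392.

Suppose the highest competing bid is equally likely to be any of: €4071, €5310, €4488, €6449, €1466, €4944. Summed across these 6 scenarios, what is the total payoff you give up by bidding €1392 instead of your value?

The deviation costs you only when the competing bid falls strictly between €1392 and €6446; elsewhere both bids give the same outcome.
€4071: truthful payoff €2375, deviation payoff €0 → loss €2375.
€5310: truthful payoff €1136, deviation payoff €0 → loss €1136.
€4488: truthful payoff €1958, deviation payoff €0 → loss €1958.
€6449: outcomes coincide → loss €0.
€1466: truthful payoff €4980, deviation payoff €0 → loss €4980.
€4944: truthful payoff €1502, deviation payoff €0 → loss €1502.
Total loss = €2375 + €1136 + €1958 + €4980 + €1502 = €11951.

€11951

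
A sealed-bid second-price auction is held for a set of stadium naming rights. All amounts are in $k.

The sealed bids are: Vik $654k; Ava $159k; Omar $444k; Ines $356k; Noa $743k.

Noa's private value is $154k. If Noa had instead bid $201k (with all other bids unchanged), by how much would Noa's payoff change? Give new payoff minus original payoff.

The highest bid among the other bidders is $654k; Noa's bid doesn't change that.
Original bid $743k: Noa is highest, pays the top rival bid $654k; payoff $154k − $654k = −$500k.
Alternative bid $201k: Noa is not highest (top rival bid is $654k); payoff $0k.
Change in payoff = $0k − (−$500k) = $500k.

$500k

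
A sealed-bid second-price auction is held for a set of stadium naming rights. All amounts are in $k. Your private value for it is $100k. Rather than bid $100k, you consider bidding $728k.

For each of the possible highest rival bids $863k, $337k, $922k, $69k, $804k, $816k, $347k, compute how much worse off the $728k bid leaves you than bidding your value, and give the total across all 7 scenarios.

The deviation costs you only when the competing bid falls strictly between $100k and $728k; elsewhere both bids give the same outcome.
$863k: outcomes coincide → loss $0k.
$337k: truthful payoff $0k, deviation payoff −$237k → loss $237k.
$922k: outcomes coincide → loss $0k.
$69k: outcomes coincide → loss $0k.
$804k: outcomes coincide → loss $0k.
$816k: outcomes coincide → loss $0k.
$347k: truthful payoff $0k, deviation payoff −$247k → loss $247k.
Total loss = $237k + $247k = $484k.

$484k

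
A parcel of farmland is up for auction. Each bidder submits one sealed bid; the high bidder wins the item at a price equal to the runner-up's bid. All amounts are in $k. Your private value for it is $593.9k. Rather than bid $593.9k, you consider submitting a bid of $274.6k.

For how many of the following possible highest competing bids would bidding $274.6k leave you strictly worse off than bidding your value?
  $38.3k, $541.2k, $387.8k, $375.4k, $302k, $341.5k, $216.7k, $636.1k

The deviation hurts exactly when the highest competing bid lies strictly between $274.6k and $593.9k — underbidding then forfeits a profitable win.
$38.3k: below both → same outcome either way.
$541.2k: inside the interval → strictly worse (loss $52.7k).
$387.8k: inside the interval → strictly worse (loss $206.1k).
$375.4k: inside the interval → strictly worse (loss $218.5k).
$302k: inside the interval → strictly worse (loss $291.9k).
$341.5k: inside the interval → strictly worse (loss $252.4k).
$216.7k: below both → same outcome either way.
$636.1k: above both → same outcome either way.
Count: 5.

5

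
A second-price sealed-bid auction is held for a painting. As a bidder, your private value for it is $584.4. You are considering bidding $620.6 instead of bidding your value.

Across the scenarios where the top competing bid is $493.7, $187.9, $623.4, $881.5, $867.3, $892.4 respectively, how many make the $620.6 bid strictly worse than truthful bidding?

The deviation hurts exactly when the highest competing bid lies strictly between $584.4 and $620.6 — overbidding then wins at a price above your value.
$493.7: below both → same outcome either way.
$187.9: below both → same outcome either way.
$623.4: above both → same outcome either way.
$881.5: above both → same outcome either way.
$867.3: above both → same outcome either way.
$892.4: above both → same outcome either way.
Count: 0.

0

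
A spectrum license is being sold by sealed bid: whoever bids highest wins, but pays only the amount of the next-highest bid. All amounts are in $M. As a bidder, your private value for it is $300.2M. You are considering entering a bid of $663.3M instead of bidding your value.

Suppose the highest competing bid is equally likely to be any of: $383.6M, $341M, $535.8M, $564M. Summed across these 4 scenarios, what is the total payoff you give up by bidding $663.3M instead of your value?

The deviation costs you only when the competing bid falls strictly between $300.2M and $663.3M; elsewhere both bids give the same outcome.
$383.6M: truthful payoff $0M, deviation payoff −$83.4M → loss $83.4M.
$341M: truthful payoff $0M, deviation payoff −$40.8M → loss $40.8M.
$535.8M: truthful payoff $0M, deviation payoff −$235.6M → loss $235.6M.
$564M: truthful payoff $0M, deviation payoff −$263.8M → loss $263.8M.
Total loss = $83.4M + $40.8M + $235.6M + $263.8M = $623.6M.

$623.6M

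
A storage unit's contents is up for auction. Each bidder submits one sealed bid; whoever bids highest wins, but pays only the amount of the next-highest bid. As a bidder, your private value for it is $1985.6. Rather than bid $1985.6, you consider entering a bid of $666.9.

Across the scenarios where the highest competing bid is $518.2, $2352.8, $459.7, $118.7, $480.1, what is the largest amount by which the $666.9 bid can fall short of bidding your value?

$518.2: same outcome either way → loss $0.
$2352.8: same outcome either way → loss $0.
$459.7: same outcome either way → loss $0.
$118.7: same outcome either way → loss $0.
$480.1: same outcome either way → loss $0.
Maximum loss: $0.

$0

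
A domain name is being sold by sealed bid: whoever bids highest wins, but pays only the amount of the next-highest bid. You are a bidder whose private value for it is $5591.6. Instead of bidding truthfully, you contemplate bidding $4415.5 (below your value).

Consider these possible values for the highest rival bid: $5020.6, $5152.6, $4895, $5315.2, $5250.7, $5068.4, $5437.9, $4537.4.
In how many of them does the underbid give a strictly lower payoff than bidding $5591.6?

8

The deviation hurts exactly when the highest competing bid lies strictly between $4415.5 and $5591.6 — underbidding then forfeits a profitable win.
$5020.6: inside the interval → strictly worse (loss $571).
$5152.6: inside the interval → strictly worse (loss $439).
$4895: inside the interval → strictly worse (loss $696.6).
$5315.2: inside the interval → strictly worse (loss $276.4).
$5250.7: inside the interval → strictly worse (loss $340.9).
$5068.4: inside the interval → strictly worse (loss $523.2).
$5437.9: inside the interval → strictly worse (loss $153.7).
$4537.4: inside the interval → strictly worse (loss $1054.2).
Count: 8.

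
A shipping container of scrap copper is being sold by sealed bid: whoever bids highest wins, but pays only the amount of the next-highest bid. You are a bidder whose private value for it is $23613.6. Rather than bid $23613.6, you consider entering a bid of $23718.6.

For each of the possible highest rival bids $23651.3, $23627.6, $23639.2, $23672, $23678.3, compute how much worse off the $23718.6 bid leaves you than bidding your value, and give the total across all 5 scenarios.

$200.4

The deviation costs you only when the competing bid falls strictly between $23613.6 and $23718.6; elsewhere both bids give the same outcome.
$23651.3: truthful payoff $0, deviation payoff −$37.7 → loss $37.7.
$23627.6: truthful payoff $0, deviation payoff −$14 → loss $14.
$23639.2: truthful payoff $0, deviation payoff −$25.6 → loss $25.6.
$23672: truthful payoff $0, deviation payoff −$58.4 → loss $58.4.
$23678.3: truthful payoff $0, deviation payoff −$64.7 → loss $64.7.
Total loss = $37.7 + $14 + $25.6 + $58.4 + $64.7 = $200.4.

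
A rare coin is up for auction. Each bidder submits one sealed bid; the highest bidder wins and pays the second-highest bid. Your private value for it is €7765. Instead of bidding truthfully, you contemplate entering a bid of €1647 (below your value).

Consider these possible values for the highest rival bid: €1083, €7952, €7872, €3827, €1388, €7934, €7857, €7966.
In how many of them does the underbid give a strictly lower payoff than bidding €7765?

1

The deviation hurts exactly when the highest competing bid lies strictly between €1647 and €7765 — underbidding then forfeits a profitable win.
€1083: below both → same outcome either way.
€7952: above both → same outcome either way.
€7872: above both → same outcome either way.
€3827: inside the interval → strictly worse (loss €3938).
€1388: below both → same outcome either way.
€7934: above both → same outcome either way.
€7857: above both → same outcome either way.
€7966: above both → same outcome either way.
Count: 1.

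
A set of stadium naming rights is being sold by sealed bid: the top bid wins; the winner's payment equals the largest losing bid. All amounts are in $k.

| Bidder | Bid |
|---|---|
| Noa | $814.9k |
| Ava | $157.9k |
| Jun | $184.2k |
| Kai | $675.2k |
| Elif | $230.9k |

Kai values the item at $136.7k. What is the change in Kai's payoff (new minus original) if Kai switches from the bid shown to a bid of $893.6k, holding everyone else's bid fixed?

−$678.2k

The highest bid among the other bidders is $814.9k; Kai's bid doesn't change that.
Original bid $675.2k: Kai is not highest (top rival bid is $814.9k); payoff $0k.
Alternative bid $893.6k: Kai is highest, pays the top rival bid $814.9k; payoff $136.7k − $814.9k = −$678.2k.
Change in payoff = −$678.2k − ($0k) = −$678.2k.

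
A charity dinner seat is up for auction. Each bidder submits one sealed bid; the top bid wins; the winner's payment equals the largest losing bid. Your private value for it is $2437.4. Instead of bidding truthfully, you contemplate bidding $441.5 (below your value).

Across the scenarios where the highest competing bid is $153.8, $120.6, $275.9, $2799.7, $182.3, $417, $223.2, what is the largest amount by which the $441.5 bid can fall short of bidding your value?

$0

$153.8: same outcome either way → loss $0.
$120.6: same outcome either way → loss $0.
$275.9: same outcome either way → loss $0.
$2799.7: same outcome either way → loss $0.
$182.3: same outcome either way → loss $0.
$417: same outcome either way → loss $0.
$223.2: same outcome either way → loss $0.
Maximum loss: $0.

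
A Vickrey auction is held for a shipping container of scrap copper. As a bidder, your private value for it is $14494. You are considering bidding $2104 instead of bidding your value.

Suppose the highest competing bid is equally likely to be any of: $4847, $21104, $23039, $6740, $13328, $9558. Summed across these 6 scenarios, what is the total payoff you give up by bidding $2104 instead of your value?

$23503

The deviation costs you only when the competing bid falls strictly between $2104 and $14494; elsewhere both bids give the same outcome.
$4847: truthful payoff $9647, deviation payoff $0 → loss $9647.
$21104: outcomes coincide → loss $0.
$23039: outcomes coincide → loss $0.
$6740: truthful payoff $7754, deviation payoff $0 → loss $7754.
$13328: truthful payoff $1166, deviation payoff $0 → loss $1166.
$9558: truthful payoff $4936, deviation payoff $0 → loss $4936.
Total loss = $9647 + $7754 + $1166 + $4936 = $23503.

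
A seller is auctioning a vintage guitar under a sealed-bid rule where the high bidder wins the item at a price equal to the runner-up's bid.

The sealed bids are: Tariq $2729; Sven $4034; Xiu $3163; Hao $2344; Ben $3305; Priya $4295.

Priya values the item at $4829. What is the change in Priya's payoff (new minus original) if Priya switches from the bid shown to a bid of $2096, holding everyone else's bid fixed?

−$795

The highest bid among the other bidders is $4034; Priya's bid doesn't change that.
Original bid $4295: Priya is highest, pays the top rival bid $4034; payoff $4829 − $4034 = $795.
Alternative bid $2096: Priya is not highest (top rival bid is $4034); payoff $0.
Change in payoff = $0 − ($795) = −$795.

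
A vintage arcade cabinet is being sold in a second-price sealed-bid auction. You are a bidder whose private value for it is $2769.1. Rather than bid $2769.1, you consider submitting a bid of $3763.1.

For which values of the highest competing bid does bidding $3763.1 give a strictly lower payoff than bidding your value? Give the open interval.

($2769.1, $3763.1)

If the competing bid is below $2769.1, both bids win at the same price — no difference.
If it is above $3763.1, both bids lose — no difference.
If it lies strictly between $2769.1 and $3763.1, bidding your value loses (payoff 0) while bidding $3763.1 wins at a price above your value (payoff negative).
So the deviation strictly hurts on the open interval ($2769.1, $3763.1).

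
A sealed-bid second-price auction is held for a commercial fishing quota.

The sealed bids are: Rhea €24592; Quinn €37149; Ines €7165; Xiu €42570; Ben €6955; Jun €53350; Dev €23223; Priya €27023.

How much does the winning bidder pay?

€42570

Highest bid: Jun at €53350, so Jun wins.
Second-highest bid: Xiu at €42570 — that is the price the winner pays.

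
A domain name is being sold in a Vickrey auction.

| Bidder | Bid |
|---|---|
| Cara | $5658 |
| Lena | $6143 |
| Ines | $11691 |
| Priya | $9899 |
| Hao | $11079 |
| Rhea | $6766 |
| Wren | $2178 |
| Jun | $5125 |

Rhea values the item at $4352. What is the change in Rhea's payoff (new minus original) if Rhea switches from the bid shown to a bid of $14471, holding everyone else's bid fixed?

The highest bid among the other bidders is $11691; Rhea's bid doesn't change that.
Original bid $6766: Rhea is not highest (top rival bid is $11691); payoff $0.
Alternative bid $14471: Rhea is highest, pays the top rival bid $11691; payoff $4352 − $11691 = −$7339.
Change in payoff = −$7339 − ($0) = −$7339.

−$7339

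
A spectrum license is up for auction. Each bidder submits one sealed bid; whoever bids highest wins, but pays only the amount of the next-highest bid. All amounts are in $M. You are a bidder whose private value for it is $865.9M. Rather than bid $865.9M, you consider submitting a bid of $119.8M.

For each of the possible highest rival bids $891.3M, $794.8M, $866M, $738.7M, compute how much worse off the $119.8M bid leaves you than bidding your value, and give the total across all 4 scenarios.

$198.3M

The deviation costs you only when the competing bid falls strictly between $119.8M and $865.9M; elsewhere both bids give the same outcome.
$891.3M: outcomes coincide → loss $0M.
$794.8M: truthful payoff $71.1M, deviation payoff $0M → loss $71.1M.
$866M: outcomes coincide → loss $0M.
$738.7M: truthful payoff $127.2M, deviation payoff $0M → loss $127.2M.
Total loss = $71.1M + $127.2M = $198.3M.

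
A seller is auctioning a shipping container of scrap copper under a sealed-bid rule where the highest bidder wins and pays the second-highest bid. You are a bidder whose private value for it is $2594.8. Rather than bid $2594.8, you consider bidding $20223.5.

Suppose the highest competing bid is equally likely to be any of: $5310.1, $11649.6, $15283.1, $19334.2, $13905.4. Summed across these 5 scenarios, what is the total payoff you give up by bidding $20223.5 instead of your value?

$52508.4

The deviation costs you only when the competing bid falls strictly between $2594.8 and $20223.5; elsewhere both bids give the same outcome.
$5310.1: truthful payoff $0, deviation payoff −$2715.3 → loss $2715.3.
$11649.6: truthful payoff $0, deviation payoff −$9054.8 → loss $9054.8.
$15283.1: truthful payoff $0, deviation payoff −$12688.3 → loss $12688.3.
$19334.2: truthful payoff $0, deviation payoff −$16739.4 → loss $16739.4.
$13905.4: truthful payoff $0, deviation payoff −$11310.6 → loss $11310.6.
Total loss = $2715.3 + $9054.8 + $12688.3 + $16739.4 + $11310.6 = $52508.4.
Truthful bidding weakly dominates here: raising your bid can only win items priced above your value, and lowering it can only forfeit items priced below.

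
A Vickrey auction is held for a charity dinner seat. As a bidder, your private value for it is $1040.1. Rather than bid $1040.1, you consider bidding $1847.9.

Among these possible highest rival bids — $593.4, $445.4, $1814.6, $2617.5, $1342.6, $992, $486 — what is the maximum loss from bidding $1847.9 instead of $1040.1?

$774.5

$593.4: same outcome either way → loss $0.
$445.4: same outcome either way → loss $0.
$1814.6: truthful gives $0, deviation gives −$774.5 → loss $774.5.
$2617.5: same outcome either way → loss $0.
$1342.6: truthful gives $0, deviation gives −$302.5 → loss $302.5.
$992: same outcome either way → loss $0.
$486: same outcome either way → loss $0.
Maximum loss: $774.5.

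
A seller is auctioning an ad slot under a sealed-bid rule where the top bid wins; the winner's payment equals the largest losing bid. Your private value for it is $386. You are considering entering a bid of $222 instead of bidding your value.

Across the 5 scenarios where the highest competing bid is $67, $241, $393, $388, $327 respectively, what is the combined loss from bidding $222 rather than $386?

$204

The deviation costs you only when the competing bid falls strictly between $222 and $386; elsewhere both bids give the same outcome.
$67: outcomes coincide → loss $0.
$241: truthful payoff $145, deviation payoff $0 → loss $145.
$393: outcomes coincide → loss $0.
$388: outcomes coincide → loss $0.
$327: truthful payoff $59, deviation payoff $0 → loss $59.
Total loss = $145 + $59 = $204.
In a second-price auction your bid sets only whether you win, not what you pay, so bidding your true value is weakly dominant.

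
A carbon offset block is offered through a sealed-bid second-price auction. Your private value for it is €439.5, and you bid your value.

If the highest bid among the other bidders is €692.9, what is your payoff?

Your bid €439.5 is below the highest competing bid €692.9, so you lose.
A losing bidder pays nothing and receives nothing: payoff = €0.

€0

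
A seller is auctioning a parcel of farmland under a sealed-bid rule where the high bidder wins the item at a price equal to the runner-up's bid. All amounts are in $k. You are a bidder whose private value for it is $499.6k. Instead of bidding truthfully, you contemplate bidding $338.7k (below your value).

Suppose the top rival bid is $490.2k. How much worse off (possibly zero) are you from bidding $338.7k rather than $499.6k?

$9.4k

Bidding your value $499.6k: you win (since $499.6k > $490.2k) and pay $490.2k. Payoff $9.4k.
Bidding $338.7k: you lose. Payoff $0k.
The competing bid $490.2k lies between your shaded bid and your value, so underbidding forfeits an item you could have won at a profitable price.
Loss from deviating = $9.4k − ($0k) = $9.4k.
Truthful bidding weakly dominates here: raising your bid can only win items priced above your value, and lowering it can only forfeit items priced below.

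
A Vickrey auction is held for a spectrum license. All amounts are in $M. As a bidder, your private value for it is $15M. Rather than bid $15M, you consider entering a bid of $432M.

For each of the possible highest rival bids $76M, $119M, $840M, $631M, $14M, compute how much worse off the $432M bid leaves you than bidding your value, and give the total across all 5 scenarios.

The deviation costs you only when the competing bid falls strictly between $15M and $432M; elsewhere both bids give the same outcome.
$76M: truthful payoff $0M, deviation payoff −$61M → loss $61M.
$119M: truthful payoff $0M, deviation payoff −$104M → loss $104M.
$840M: outcomes coincide → loss $0M.
$631M: outcomes coincide → loss $0M.
$14M: outcomes coincide → loss $0M.
Total loss = $61M + $104M = $165M.
Because the price is fixed by the runner-up's bid, deviating from your value can only change a good outcome into a bad one — never the reverse.

$165M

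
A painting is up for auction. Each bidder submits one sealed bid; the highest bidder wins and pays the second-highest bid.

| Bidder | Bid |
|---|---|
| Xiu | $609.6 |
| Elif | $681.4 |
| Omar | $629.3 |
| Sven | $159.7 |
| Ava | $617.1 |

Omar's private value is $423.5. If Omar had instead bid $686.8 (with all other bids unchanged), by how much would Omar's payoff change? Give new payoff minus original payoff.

−$257.9

The highest bid among the other bidders is $681.4; Omar's bid doesn't change that.
Original bid $629.3: Omar is not highest (top rival bid is $681.4); payoff $0.
Alternative bid $686.8: Omar is highest, pays the top rival bid $681.4; payoff $423.5 − $681.4 = −$257.9.
Change in payoff = −$257.9 − ($0) = −$257.9.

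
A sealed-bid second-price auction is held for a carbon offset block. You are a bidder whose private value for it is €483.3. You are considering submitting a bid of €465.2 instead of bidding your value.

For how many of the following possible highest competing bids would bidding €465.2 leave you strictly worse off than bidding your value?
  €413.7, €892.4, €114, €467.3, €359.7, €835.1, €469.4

The deviation hurts exactly when the highest competing bid lies strictly between €465.2 and €483.3 — underbidding then forfeits a profitable win.
€413.7: below both → same outcome either way.
€892.4: above both → same outcome either way.
€114: below both → same outcome either way.
€467.3: inside the interval → strictly worse (loss €16).
€359.7: below both → same outcome either way.
€835.1: above both → same outcome either way.
€469.4: inside the interval → strictly worse (loss €13.9).
Count: 2.

2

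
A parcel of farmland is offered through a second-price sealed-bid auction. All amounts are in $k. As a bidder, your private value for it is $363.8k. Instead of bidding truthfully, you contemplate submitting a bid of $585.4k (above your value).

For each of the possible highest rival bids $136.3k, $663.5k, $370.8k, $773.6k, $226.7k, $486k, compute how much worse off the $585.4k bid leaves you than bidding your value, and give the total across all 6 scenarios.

The deviation costs you only when the competing bid falls strictly between $363.8k and $585.4k; elsewhere both bids give the same outcome.
$136.3k: outcomes coincide → loss $0k.
$663.5k: outcomes coincide → loss $0k.
$370.8k: truthful payoff $0k, deviation payoff −$7k → loss $7k.
$773.6k: outcomes coincide → loss $0k.
$226.7k: outcomes coincide → loss $0k.
$486k: truthful payoff $0k, deviation payoff −$122.2k → loss $122.2k.
Total loss = $7k + $122.2k = $129.2k.

$129.2k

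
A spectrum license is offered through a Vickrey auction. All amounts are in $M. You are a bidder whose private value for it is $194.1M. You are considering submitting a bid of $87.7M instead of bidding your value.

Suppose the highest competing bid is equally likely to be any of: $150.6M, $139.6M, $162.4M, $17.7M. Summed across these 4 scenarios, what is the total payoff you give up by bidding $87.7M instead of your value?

$129.7M

The deviation costs you only when the competing bid falls strictly between $87.7M and $194.1M; elsewhere both bids give the same outcome.
$150.6M: truthful payoff $43.5M, deviation payoff $0M → loss $43.5M.
$139.6M: truthful payoff $54.5M, deviation payoff $0M → loss $54.5M.
$162.4M: truthful payoff $31.7M, deviation payoff $0M → loss $31.7M.
$17.7M: outcomes coincide → loss $0M.
Total loss = $43.5M + $54.5M + $31.7M = $129.7M.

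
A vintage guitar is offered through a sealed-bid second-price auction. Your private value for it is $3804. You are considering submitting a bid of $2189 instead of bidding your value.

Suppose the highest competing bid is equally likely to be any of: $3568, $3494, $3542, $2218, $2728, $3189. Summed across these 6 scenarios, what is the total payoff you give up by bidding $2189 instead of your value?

The deviation costs you only when the competing bid falls strictly between $2189 and $3804; elsewhere both bids give the same outcome.
$3568: truthful payoff $236, deviation payoff $0 → loss $236.
$3494: truthful payoff $310, deviation payoff $0 → loss $310.
$3542: truthful payoff $262, deviation payoff $0 → loss $262.
$2218: truthful payoff $1586, deviation payoff $0 → loss $1586.
$2728: truthful payoff $1076, deviation payoff $0 → loss $1076.
$3189: truthful payoff $615, deviation payoff $0 → loss $615.
Total loss = $236 + $310 + $262 + $1586 + $1076 + $615 = $4085.

$4085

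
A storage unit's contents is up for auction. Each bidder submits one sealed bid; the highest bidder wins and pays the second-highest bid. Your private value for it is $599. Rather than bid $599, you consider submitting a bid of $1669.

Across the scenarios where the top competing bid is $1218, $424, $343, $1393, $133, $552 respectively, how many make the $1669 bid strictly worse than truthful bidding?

2

The deviation hurts exactly when the highest competing bid lies strictly between $599 and $1669 — overbidding then wins at a price above your value.
$1218: inside the interval → strictly worse (loss $619).
$424: below both → same outcome either way.
$343: below both → same outcome either way.
$1393: inside the interval → strictly worse (loss $794).
$133: below both → same outcome either way.
$552: below both → same outcome either way.
Count: 2.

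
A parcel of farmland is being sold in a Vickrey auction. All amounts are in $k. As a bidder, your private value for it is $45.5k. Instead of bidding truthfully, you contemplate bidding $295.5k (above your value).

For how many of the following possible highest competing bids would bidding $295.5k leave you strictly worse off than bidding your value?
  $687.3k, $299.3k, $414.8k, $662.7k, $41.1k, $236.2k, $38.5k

1

The deviation hurts exactly when the highest competing bid lies strictly between $45.5k and $295.5k — overbidding then wins at a price above your value.
$687.3k: above both → same outcome either way.
$299.3k: above both → same outcome either way.
$414.8k: above both → same outcome either way.
$662.7k: above both → same outcome either way.
$41.1k: below both → same outcome either way.
$236.2k: inside the interval → strictly worse (loss $190.7k).
$38.5k: below both → same outcome either way.
Count: 1.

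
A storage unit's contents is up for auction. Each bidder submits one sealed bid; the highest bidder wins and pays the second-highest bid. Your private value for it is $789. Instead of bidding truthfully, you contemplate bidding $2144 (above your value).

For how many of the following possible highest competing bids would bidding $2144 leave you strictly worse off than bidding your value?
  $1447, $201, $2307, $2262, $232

The deviation hurts exactly when the highest competing bid lies strictly between $789 and $2144 — overbidding then wins at a price above your value.
$1447: inside the interval → strictly worse (loss $658).
$201: below both → same outcome either way.
$2307: above both → same outcome either way.
$2262: above both → same outcome either way.
$232: below both → same outcome either way.
Count: 1.

1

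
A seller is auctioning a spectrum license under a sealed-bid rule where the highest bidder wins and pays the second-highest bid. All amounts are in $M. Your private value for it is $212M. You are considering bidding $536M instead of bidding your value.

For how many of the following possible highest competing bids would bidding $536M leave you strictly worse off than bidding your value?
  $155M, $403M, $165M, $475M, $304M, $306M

4

The deviation hurts exactly when the highest competing bid lies strictly between $212M and $536M — overbidding then wins at a price above your value.
$155M: below both → same outcome either way.
$403M: inside the interval → strictly worse (loss $191M).
$165M: below both → same outcome either way.
$475M: inside the interval → strictly worse (loss $263M).
$304M: inside the interval → strictly worse (loss $92M).
$306M: inside the interval → strictly worse (loss $94M).
Count: 4.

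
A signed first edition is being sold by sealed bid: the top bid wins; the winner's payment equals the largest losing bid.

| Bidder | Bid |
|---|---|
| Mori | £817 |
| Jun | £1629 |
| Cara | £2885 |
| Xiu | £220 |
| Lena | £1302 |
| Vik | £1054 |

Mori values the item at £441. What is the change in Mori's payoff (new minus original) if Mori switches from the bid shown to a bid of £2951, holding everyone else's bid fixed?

The highest bid among the other bidders is £2885; Mori's bid doesn't change that.
Original bid £817: Mori is not highest (top rival bid is £2885); payoff £0.
Alternative bid £2951: Mori is highest, pays the top rival bid £2885; payoff £441 − £2885 = −£2444.
Change in payoff = −£2444 − (£0) = −£2444.

−£2444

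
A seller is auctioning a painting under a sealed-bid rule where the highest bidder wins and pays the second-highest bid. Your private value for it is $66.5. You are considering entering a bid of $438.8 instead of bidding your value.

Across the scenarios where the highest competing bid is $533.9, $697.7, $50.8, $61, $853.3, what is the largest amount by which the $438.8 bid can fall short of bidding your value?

$0

$533.9: same outcome either way → loss $0.
$697.7: same outcome either way → loss $0.
$50.8: same outcome either way → loss $0.
$61: same outcome either way → loss $0.
$853.3: same outcome either way → loss $0.
Maximum loss: $0.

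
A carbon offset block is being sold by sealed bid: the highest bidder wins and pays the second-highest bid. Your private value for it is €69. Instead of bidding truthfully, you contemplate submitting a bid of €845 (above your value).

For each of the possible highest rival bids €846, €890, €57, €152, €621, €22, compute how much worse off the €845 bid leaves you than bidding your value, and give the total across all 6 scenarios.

€635

The deviation costs you only when the competing bid falls strictly between €69 and €845; elsewhere both bids give the same outcome.
€846: outcomes coincide → loss €0.
€890: outcomes coincide → loss €0.
€57: outcomes coincide → loss €0.
€152: truthful payoff €0, deviation payoff −€83 → loss €83.
€621: truthful payoff €0, deviation payoff −€552 → loss €552.
€22: outcomes coincide → loss €0.
Total loss = €83 + €552 = €635.
In a second-price auction your bid sets only whether you win, not what you pay, so bidding your true value is weakly dominant.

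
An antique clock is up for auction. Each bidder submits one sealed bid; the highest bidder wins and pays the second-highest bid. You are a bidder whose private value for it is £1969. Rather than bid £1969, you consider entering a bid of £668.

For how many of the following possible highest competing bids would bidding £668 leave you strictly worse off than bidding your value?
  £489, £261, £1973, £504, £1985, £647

0

The deviation hurts exactly when the highest competing bid lies strictly between £668 and £1969 — underbidding then forfeits a profitable win.
£489: below both → same outcome either way.
£261: below both → same outcome either way.
£1973: above both → same outcome either way.
£504: below both → same outcome either way.
£1985: above both → same outcome either way.
£647: below both → same outcome either way.
Count: 0.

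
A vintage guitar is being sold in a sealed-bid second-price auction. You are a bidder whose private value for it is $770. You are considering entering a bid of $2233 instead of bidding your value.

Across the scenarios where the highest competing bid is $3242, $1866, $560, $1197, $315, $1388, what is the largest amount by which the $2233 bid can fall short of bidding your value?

$1096

$3242: same outcome either way → loss $0.
$1866: truthful gives $0, deviation gives −$1096 → loss $1096.
$560: same outcome either way → loss $0.
$1197: truthful gives $0, deviation gives −$427 → loss $427.
$315: same outcome either way → loss $0.
$1388: truthful gives $0, deviation gives −$618 → loss $618.
Maximum loss: $1096.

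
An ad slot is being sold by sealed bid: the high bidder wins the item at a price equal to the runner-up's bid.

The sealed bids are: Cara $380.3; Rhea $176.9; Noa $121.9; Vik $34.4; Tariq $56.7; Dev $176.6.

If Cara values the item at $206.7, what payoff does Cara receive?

$29.8

Highest bid: Cara at $380.3, so Cara wins.
Second-highest bid: Rhea at $176.9 — that is the price the winner pays.
Cara's payoff = value − price = $206.7 − $176.9 = $29.8.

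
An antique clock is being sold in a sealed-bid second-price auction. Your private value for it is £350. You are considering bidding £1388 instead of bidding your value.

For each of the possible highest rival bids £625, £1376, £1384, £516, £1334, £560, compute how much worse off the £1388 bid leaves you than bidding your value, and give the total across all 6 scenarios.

£3695

The deviation costs you only when the competing bid falls strictly between £350 and £1388; elsewhere both bids give the same outcome.
£625: truthful payoff £0, deviation payoff −£275 → loss £275.
£1376: truthful payoff £0, deviation payoff −£1026 → loss £1026.
£1384: truthful payoff £0, deviation payoff −£1034 → loss £1034.
£516: truthful payoff £0, deviation payoff −£166 → loss £166.
£1334: truthful payoff £0, deviation payoff −£984 → loss £984.
£560: truthful payoff £0, deviation payoff −£210 → loss £210.
Total loss = £275 + £1026 + £1034 + £166 + £984 + £210 = £3695.
Because the price is fixed by the runner-up's bid, deviating from your value can only change a good outcome into a bad one — never the reverse.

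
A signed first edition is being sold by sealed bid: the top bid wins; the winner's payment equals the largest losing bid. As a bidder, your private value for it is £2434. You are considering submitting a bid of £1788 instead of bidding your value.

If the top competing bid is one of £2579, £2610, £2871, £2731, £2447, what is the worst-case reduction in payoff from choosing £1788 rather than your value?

£2579: same outcome either way → loss £0.
£2610: same outcome either way → loss £0.
£2871: same outcome either way → loss £0.
£2731: same outcome either way → loss £0.
£2447: same outcome either way → loss £0.
Maximum loss: £0.

£0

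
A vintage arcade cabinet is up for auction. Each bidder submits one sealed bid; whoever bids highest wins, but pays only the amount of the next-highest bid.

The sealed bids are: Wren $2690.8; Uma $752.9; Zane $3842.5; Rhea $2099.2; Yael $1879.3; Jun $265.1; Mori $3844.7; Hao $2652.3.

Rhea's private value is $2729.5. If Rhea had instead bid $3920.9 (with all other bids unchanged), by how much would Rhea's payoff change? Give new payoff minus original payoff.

The highest bid among the other bidders is $3844.7; Rhea's bid doesn't change that.
Original bid $2099.2: Rhea is not highest (top rival bid is $3844.7); payoff $0.
Alternative bid $3920.9: Rhea is highest, pays the top rival bid $3844.7; payoff $2729.5 − $3844.7 = −$1115.2.
Change in payoff = −$1115.2 − ($0) = −$1115.2.

−$1115.2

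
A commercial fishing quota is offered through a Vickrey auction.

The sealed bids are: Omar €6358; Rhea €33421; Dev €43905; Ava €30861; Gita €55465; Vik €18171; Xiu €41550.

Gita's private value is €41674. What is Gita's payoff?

Highest bid: Gita at €55465, so Gita wins.
Second-highest bid: Dev at €43905 — that is the price the winner pays.
Gita's payoff = value − price = €41674 − €43905 = −€2231.

−€2231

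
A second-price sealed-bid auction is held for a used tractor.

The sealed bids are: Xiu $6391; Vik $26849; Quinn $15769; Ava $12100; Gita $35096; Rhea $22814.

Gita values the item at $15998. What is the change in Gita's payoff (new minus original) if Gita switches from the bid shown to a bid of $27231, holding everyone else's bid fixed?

The highest bid among the other bidders is $26849; Gita's bid doesn't change that.
Original bid $35096: Gita is highest, pays the top rival bid $26849; payoff $15998 − $26849 = −$10851.
Alternative bid $27231: Gita is highest, pays the top rival bid $26849; payoff $15998 − $26849 = −$10851.
Change in payoff = −$10851 − (−$10851) = $0.

$0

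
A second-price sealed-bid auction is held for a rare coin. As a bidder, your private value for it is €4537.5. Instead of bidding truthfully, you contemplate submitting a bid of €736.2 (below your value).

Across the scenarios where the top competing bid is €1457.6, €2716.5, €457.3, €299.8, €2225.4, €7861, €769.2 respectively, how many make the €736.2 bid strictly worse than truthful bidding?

4

The deviation hurts exactly when the highest competing bid lies strictly between €736.2 and €4537.5 — underbidding then forfeits a profitable win.
€1457.6: inside the interval → strictly worse (loss €3079.9).
€2716.5: inside the interval → strictly worse (loss €1821).
€457.3: below both → same outcome either way.
€299.8: below both → same outcome either way.
€2225.4: inside the interval → strictly worse (loss €2312.1).
€7861: above both → same outcome either way.
€769.2: inside the interval → strictly worse (loss €3768.3).
Count: 4.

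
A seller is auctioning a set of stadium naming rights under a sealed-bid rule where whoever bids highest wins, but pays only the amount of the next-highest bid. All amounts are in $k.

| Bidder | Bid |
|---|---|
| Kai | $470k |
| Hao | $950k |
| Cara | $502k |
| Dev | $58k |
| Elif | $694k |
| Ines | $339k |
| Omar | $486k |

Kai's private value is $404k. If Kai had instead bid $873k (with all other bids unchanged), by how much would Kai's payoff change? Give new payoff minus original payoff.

The highest bid among the other bidders is $950k; Kai's bid doesn't change that.
Original bid $470k: Kai is not highest (top rival bid is $950k); payoff $0k.
Alternative bid $873k: Kai is not highest (top rival bid is $950k); payoff $0k.
Change in payoff = $0k − ($0k) = $0k.

$0k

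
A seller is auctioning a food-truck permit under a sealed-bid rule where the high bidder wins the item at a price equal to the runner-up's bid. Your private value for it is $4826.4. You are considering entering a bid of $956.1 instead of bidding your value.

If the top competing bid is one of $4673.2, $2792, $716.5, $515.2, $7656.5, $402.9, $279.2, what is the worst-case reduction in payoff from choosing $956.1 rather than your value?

$4673.2: truthful gives $153.2, deviation gives $0 → loss $153.2.
$2792: truthful gives $2034.4, deviation gives $0 → loss $2034.4.
$716.5: same outcome either way → loss $0.
$515.2: same outcome either way → loss $0.
$7656.5: same outcome either way → loss $0.
$402.9: same outcome either way → loss $0.
$279.2: same outcome either way → loss $0.
Maximum loss: $2034.4.

$2034.4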